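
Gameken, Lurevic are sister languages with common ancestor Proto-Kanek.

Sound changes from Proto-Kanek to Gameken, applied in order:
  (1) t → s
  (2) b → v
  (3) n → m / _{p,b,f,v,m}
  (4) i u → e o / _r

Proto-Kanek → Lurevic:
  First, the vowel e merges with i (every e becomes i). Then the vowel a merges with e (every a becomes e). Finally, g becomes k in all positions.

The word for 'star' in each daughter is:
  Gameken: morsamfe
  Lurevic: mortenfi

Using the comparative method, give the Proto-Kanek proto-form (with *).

Position 5: Gameken has a, Lurevic has e. Gameken preserves a here (none of its changes turn any other segment into a), so the proto-segment is *a.
Position 6: Gameken has m, Lurevic has n. Lurevic preserves n here (none of its changes turn any other segment into n), so the proto-segment is *n.
Position 8: Gameken has e, Lurevic has i. Taking the neighbouring segments as reconstructed: Gameken e can only go back to *e; Lurevic i could go back to *e or *i — the one source consistent with every daughter is *e.
Verify the candidate proto-form against each daughter:
Gameken: start from *mortanfe.
  rule 1 (unconditioned shift): mortanfe → morsanfe
  rule 2: no change — morsanfe
  rule 3 (nasal place assimilation): morsanfe → morsamfe
  rule 4: no change — morsamfe
  ⇒ Gameken morsamfe
Lurevic: start from *mortanfe.
  rule 1 (vowel merger): mortanfe → mortanfi
  rule 2 (vowel merger): mortanfi → mortenfi
  rule 3: no change — mortenfi
  ⇒ Lurevic mortenfi
No other proto-form is consistent with every reflex, so the reconstruction is *mortanfe.

*mortanfe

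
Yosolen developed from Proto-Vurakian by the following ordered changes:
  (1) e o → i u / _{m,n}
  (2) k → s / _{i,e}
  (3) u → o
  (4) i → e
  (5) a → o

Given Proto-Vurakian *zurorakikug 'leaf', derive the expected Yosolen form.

Yosolen: *zurorakikug
  zurorakikug (rule 1 does not apply)
  zurorakikug → zurorasikug   [palatalisation]
  zurorasikug → zororasikog   [vowel merger]
  zororasikog → zororasekog   [vowel merger]
  zororasekog → zororosekog   [vowel merger]
  giving Yosolen zororosekog.

zororosekog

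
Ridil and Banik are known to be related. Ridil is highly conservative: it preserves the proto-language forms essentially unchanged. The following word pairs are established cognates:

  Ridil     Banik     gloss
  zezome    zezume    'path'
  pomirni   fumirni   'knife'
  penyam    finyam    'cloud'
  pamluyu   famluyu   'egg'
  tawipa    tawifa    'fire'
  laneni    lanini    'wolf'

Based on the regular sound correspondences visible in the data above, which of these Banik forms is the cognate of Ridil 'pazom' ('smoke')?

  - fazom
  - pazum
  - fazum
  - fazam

fazum

pamluyu ~ famluyu — Ridil p corresponds to Banik f word-initially before a back vowel.
zezome ~ zezume, pomirni ~ fumirni — Ridil o corresponds to Banik u after a consonant, before a nasal.
Applying these to Ridil 'pazom':
  pazom → fazom   (p→f word-initially before a back vowel)
  fazom → fazum   (o→u after a consonant, before a nasal)
So the Banik cognate is 'fazum'.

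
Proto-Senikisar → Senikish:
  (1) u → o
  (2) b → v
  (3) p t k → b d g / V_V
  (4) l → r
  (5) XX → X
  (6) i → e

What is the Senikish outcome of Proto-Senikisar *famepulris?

Senikish: start from *famepulris.
  rule 1 (vowel merger): famepulris → famepolris
  rule 2: no change — famepolris
  rule 3 (intervocalic voicing): famepolris → famebolris
  rule 4 (unconditioned shift): famebolris → fameborris
  rule 5 (degemination): fameborris → fameboris
  rule 6 (vowel merger): fameboris → famebores
  ⇒ Senikish famebores

famebores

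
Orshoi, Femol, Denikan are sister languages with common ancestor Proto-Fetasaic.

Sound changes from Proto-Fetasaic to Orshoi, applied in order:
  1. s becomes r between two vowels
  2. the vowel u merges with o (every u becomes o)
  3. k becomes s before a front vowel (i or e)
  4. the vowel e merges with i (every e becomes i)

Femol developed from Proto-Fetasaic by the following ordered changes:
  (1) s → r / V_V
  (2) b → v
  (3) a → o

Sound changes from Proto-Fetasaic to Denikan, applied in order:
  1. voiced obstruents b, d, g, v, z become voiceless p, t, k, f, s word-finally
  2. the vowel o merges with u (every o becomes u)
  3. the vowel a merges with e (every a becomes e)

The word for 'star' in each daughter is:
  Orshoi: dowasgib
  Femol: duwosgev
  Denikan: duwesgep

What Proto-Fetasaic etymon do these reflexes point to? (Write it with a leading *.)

Position 7: Orshoi has i, Femol has e, Denikan has e. Femol preserves e here (none of its changes turn any other segment into e), so the proto-segment is *e.
Position 8: Orshoi has b, Femol has v, Denikan has p. Orshoi preserves b here (none of its changes turn any other segment into b), so the proto-segment is *b.
Continuing position by position gives *duwasgeb; check it forward:
Orshoi: start from *duwasgeb.
  rule 1: no change — duwasgeb
  rule 2 (vowel merger): duwasgeb → dowasgeb
  rule 3: no change — dowasgeb
  rule 4 (vowel merger): dowasgeb → dowasgib
  ⇒ Orshoi dowasgib
Femol: *duwasgeb
  duwasgeb (rule 1 does not apply)
  duwasgeb → duwasgev   [unconditioned shift]
  duwasgev → duwosgev   [vowel merger]
  giving Femol duwosgev.
Denikan: start from *duwasgeb.
  rule 1 (final devoicing): duwasgeb → duwasgep
  rule 2: no change — duwasgep
  rule 3 (vowel merger): duwasgep → duwesgep
  ⇒ Denikan duwesgep
*duwasgeb is the unique common source.

*duwasgeb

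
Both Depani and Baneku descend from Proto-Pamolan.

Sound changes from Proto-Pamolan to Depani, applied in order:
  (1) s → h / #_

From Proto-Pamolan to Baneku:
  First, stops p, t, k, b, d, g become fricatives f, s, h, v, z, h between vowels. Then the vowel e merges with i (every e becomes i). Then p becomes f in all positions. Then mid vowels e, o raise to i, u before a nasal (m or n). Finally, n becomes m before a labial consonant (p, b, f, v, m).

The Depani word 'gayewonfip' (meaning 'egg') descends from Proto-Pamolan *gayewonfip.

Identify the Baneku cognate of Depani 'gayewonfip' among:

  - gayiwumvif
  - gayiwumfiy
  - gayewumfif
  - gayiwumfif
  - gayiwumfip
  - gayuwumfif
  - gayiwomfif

Baneku: *gayewonfip > gayiwonfip > gayiwonfif > gayiwunfif > gayiwumfif  (by vowel merger, unconditioned shift, pre-nasal raising, nasal place assimilation)
The other candidates each miss or misapply at least one Baneku change.

gayiwumfif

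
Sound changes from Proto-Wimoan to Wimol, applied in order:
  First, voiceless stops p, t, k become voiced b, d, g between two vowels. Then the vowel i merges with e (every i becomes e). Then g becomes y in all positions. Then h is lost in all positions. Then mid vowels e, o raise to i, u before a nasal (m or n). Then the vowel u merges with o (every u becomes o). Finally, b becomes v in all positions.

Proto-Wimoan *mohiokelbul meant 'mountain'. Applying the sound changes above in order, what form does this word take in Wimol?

moeoyelvol

Wimol: *mohiokelbul
  mohiokelbul → mohiogelbul   [intervocalic voicing]
  mohiogelbul → moheogelbul   [vowel merger]
  moheogelbul → moheoyelbul   [unconditioned shift]
  moheoyelbul → moeoyelbul   [h-loss]
  moeoyelbul (rule 5 does not apply)
  moeoyelbul → moeoyelbol   [vowel merger]
  moeoyelbol → moeoyelvol   [unconditioned shift]
  giving Wimol moeoyelvol.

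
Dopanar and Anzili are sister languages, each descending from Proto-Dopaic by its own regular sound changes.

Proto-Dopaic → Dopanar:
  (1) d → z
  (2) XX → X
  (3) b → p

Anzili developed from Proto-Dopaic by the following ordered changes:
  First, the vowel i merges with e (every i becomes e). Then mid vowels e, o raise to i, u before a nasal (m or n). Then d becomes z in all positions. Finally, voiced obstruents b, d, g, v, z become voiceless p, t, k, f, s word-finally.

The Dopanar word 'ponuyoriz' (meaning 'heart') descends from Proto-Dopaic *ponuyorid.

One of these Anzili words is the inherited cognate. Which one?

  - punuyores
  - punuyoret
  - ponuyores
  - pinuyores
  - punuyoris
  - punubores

punuyores

Anzili: start from *ponuyorid.
  rule 1 (vowel merger): ponuyorid → ponuyored
  rule 2 (pre-nasal raising): ponuyored → punuyored
  rule 3 (unconditioned shift): punuyored → punuyorez
  rule 4 (final devoicing): punuyorez → punuyores
  ⇒ Anzili punuyores
The other candidates each miss or misapply at least one Anzili change.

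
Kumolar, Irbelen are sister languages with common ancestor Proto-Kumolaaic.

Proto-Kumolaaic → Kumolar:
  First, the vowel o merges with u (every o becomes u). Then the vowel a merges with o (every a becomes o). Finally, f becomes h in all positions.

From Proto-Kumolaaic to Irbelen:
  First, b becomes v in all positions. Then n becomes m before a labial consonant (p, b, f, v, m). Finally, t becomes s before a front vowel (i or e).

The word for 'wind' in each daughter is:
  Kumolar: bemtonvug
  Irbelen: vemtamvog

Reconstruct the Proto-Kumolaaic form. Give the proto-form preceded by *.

*bemtanvog

Position 6: Kumolar has n, Irbelen has m. Kumolar preserves n here (none of its changes turn any other segment into n), so the proto-segment is *n.
Position 8: Kumolar has u, Irbelen has o. Irbelen preserves o here (none of its changes turn any other segment into o), so the proto-segment is *o.
Verify the candidate proto-form against each daughter:
Kumolar: start from *bemtanvog.
  rule 1 (vowel merger): bemtanvog → bemtanvug
  rule 2 (vowel merger): bemtanvug → bemtonvug
  rule 3: no change — bemtonvug
  ⇒ Kumolar bemtonvug
Irbelen: start from *bemtanvog.
  rule 1 (unconditioned shift): bemtanvog → vemtanvog
  rule 2 (nasal place assimilation): vemtanvog → vemtamvog
  rule 3: no change — vemtamvog
  ⇒ Irbelen vemtamvog
*bemtanvog is the unique common source.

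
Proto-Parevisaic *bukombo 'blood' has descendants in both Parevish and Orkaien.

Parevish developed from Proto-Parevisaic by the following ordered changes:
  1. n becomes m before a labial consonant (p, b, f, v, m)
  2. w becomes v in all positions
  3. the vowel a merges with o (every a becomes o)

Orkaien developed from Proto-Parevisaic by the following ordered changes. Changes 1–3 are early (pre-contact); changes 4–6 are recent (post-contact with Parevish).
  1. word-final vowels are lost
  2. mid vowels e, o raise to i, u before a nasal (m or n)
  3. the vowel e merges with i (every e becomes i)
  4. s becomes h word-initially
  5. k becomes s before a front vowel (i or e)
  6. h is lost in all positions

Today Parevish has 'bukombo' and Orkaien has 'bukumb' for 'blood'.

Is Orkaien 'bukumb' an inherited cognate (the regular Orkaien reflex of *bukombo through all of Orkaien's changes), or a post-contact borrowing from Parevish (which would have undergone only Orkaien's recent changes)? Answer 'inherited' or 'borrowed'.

If inherited, *bukombo would pass through all of Orkaien's changes:
Orkaien: *bukombo > bukomb > bukumb  (by apocope, pre-nasal raising)
If borrowed from Parevish 'bukombo' after the early changes, it would undergo only the recent ones:
  rule 4 (debuccalisation): no change (bukombo)
  rule 5 (palatalisation): no change (bukombo)
  rule 6 (h-loss): no change (bukombo)
  ⇒ as a loan: bukombo
Orkaien 'bukumb' matches the inherited outcome exactly, so it is an inherited cognate, not a loan.

inherited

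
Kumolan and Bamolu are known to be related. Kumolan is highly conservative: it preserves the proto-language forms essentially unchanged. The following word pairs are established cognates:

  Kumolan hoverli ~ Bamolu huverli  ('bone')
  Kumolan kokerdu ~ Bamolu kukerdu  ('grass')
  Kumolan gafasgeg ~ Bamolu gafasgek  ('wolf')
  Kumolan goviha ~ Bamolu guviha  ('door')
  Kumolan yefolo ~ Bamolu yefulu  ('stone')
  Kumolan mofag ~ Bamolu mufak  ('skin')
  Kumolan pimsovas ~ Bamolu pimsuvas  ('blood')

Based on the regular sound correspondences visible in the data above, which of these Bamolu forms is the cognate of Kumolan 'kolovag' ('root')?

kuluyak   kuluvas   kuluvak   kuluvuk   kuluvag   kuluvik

kuluvak

kokerdu ~ kukerdu, yefolo ~ yefulu — Kumolan o corresponds to Bamolu u after a consonant, before a consonant other than r, m, n, p, b, f, v.
hoverli ~ huverli, goviha ~ guviha — Kumolan o corresponds to Bamolu u after a consonant, before a labial obstruent.
gafasgeg ~ gafasgek, mofag ~ mufak — Kumolan g corresponds to Bamolu k word-finally.
Applying these to Kumolan 'kolovag':
  kolovag → kulovag   (o→u after a consonant, before a consonant other than r, m, n, p, b, f, v)
  kulovag → kuluvag   (o→u after a consonant, before a labial obstruent)
  kuluvag → kuluvak   (g→k word-finally)
So the Bamolu cognate is 'kuluvak'.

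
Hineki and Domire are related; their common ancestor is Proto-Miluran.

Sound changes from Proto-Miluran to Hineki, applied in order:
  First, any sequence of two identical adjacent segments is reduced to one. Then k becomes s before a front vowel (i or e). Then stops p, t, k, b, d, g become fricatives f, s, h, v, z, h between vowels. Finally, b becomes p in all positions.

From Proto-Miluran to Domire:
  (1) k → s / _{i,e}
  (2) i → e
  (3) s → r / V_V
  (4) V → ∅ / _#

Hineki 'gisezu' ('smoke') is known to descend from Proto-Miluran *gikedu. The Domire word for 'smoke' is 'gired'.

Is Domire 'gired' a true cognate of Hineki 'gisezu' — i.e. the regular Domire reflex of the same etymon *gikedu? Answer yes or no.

Derive the expected Domire reflex of *gikedu:
Domire: start from *gikedu.
  rule 1 (palatalisation): gikedu → gisedu
  rule 2 (vowel merger): gisedu → gesedu
  rule 3 (rhotacism): gesedu → geredu
  rule 4 (apocope): geredu → gered
  ⇒ Domire gered
The regular Domire reflex would be 'gered', but the attested form is 'gired'. The correspondence is irregular, so they are not cognates (the Domire form has a different source).

no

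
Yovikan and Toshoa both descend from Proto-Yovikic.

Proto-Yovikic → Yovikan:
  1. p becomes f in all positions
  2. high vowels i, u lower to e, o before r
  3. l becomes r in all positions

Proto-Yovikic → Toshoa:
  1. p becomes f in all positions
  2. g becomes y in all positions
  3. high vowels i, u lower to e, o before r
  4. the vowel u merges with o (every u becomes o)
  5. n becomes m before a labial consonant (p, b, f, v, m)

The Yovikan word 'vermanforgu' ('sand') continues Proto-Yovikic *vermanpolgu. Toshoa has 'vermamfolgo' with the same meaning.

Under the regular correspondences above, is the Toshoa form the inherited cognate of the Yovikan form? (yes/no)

Derive the expected Toshoa reflex of *vermanpolgu:
Toshoa: *vermanpolgu > vermanfolgu > vermanfolyu > vermanfolyo > vermamfolyo  (by unconditioned shift, unconditioned shift, vowel merger, nasal place assimilation)
The regular Toshoa reflex would be 'vermamfolyo', but the attested form is 'vermamfolgo'. The correspondence is irregular, so they are not cognates (the Toshoa form has a different source).

no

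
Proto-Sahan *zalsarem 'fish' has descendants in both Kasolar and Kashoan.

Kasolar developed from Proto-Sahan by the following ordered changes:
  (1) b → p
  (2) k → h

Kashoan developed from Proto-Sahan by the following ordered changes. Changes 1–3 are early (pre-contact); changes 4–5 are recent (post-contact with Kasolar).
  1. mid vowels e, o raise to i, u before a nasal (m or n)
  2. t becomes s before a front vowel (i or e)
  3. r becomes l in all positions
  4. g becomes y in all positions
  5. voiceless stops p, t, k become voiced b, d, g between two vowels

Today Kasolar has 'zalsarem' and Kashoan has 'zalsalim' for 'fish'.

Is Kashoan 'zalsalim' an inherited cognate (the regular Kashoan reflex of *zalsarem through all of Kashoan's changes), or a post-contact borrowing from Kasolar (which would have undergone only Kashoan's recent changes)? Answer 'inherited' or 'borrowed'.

If inherited, *zalsarem would pass through all of Kashoan's changes:
Kashoan: *zalsarem > zalsarim > zalsalim  (by pre-nasal raising, unconditioned shift)
If borrowed from Kasolar 'zalsarem' after the early changes, it would undergo only the recent ones:
  rule 4 (unconditioned shift): no change (zalsarem)
  rule 5 (intervocalic voicing): no change (zalsarem)
  ⇒ as a loan: zalsarem
Kashoan 'zalsalim' matches the inherited outcome exactly, so it is an inherited cognate, not a loan.

inherited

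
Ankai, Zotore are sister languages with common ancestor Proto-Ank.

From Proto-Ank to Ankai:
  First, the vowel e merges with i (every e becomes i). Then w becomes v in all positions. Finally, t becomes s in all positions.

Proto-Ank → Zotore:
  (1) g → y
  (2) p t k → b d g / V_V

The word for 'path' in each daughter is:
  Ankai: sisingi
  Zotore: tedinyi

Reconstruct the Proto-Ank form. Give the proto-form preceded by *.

Position 6: Ankai has g, Zotore has y. Ankai preserves g here (none of its changes turn any other segment into g), so the proto-segment is *g.
Position 2: Ankai has i, Zotore has e. Zotore preserves e here (none of its changes turn any other segment into e), so the proto-segment is *e.
Continuing position by position gives *tetingi; check it forward:
Ankai: start from *tetingi.
  rule 1 (vowel merger): tetingi → titingi
  rule 2: no change — titingi
  rule 3 (unconditioned shift): titingi → sisingi
  ⇒ Ankai sisingi
Zotore: *tetingi > tetinyi > tedinyi  (by unconditioned shift, intervocalic voicing)
Only *tetingi yields all of Ankai sisingi, Zotore tedinyi.

*tetingi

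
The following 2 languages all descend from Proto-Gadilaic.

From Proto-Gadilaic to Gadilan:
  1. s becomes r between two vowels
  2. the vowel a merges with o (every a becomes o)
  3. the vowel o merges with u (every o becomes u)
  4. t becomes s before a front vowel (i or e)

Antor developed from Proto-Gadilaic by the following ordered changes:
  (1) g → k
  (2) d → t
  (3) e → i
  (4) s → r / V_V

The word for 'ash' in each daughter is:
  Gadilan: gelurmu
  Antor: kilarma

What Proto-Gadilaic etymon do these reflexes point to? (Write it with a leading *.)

Position 2: Gadilan has e, Antor has i. Gadilan preserves e here (none of its changes turn any other segment into e), so the proto-segment is *e.
Position 1: Gadilan has g, Antor has k. Gadilan preserves g here (none of its changes turn any other segment into g), so the proto-segment is *g.
Continuing position by position gives *gelarma; check it forward:
Gadilan: start from *gelarma.
  rule 1: no change — gelarma
  rule 2 (vowel merger): gelarma → gelormo
  rule 3 (vowel merger): gelormo → gelurmu
  rule 4: no change — gelurmu
  ⇒ Gadilan gelurmu
Antor: *gelarma > kelarma > kilarma  (by unconditioned shift, vowel merger)
No other proto-form is consistent with every reflex, so the reconstruction is *gelarma.

*gelarma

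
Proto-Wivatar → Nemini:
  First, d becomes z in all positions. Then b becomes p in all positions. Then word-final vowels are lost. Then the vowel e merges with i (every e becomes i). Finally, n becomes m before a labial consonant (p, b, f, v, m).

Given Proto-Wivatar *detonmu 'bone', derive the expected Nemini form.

zitomm

Nemini: *detonmu
  detonmu → zetonmu   [unconditioned shift]
  zetonmu (rule 2 does not apply)
  zetonmu → zetonm   [apocope]
  zetonm → zitonm   [vowel merger]
  zitonm → zitomm   [nasal place assimilation]
  giving Nemini zitomm.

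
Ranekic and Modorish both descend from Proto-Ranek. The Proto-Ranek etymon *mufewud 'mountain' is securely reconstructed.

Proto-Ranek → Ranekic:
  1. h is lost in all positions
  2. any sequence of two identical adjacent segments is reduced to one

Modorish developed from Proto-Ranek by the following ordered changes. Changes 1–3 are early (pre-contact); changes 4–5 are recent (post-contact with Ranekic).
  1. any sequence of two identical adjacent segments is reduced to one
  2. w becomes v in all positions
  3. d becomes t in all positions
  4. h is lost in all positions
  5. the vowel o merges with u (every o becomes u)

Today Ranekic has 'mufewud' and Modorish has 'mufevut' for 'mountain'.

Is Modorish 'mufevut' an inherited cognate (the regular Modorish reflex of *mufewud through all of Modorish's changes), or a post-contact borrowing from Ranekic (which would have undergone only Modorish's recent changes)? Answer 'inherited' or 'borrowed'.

If inherited, *mufewud would pass through all of Modorish's changes:
Modorish: start from *mufewud.
  rule 1: no change — mufewud
  rule 2 (unconditioned shift): mufewud → mufevud
  rule 3 (unconditioned shift): mufevud → mufevut
  rule 4: no change — mufevut
  rule 5: no change — mufevut
  ⇒ Modorish mufevut
If borrowed from Ranekic 'mufewud' after the early changes, it would undergo only the recent ones:
  rule 4 (h-loss): no change (mufewud)
  rule 5 (vowel merger): no change (mufewud)
  ⇒ as a loan: mufewud
Modorish 'mufevut' matches the inherited outcome exactly, so it is an inherited cognate, not a loan.

inherited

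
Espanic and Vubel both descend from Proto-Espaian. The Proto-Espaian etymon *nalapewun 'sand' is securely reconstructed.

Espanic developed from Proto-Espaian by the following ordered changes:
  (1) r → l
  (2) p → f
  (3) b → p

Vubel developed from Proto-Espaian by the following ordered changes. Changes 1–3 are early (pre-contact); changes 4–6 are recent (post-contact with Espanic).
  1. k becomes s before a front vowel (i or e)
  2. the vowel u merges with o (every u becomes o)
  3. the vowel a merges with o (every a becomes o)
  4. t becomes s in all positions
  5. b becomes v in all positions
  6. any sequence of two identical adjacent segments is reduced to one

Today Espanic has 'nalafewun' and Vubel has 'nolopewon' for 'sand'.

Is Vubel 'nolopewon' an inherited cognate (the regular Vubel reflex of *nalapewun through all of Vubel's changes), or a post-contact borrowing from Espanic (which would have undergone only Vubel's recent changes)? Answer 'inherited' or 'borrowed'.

If inherited, *nalapewun would pass through all of Vubel's changes:
Vubel: *nalapewun > nalapewon > nolopewon  (by vowel merger, vowel merger)
If borrowed from Espanic 'nalafewun' after the early changes, it would undergo only the recent ones:
  rule 4 (unconditioned shift): no change (nalafewun)
  rule 5 (unconditioned shift): no change (nalafewun)
  rule 6 (degemination): no change (nalafewun)
  ⇒ as a loan: nalafewun
Vubel 'nolopewon' matches the inherited outcome exactly, so it is an inherited cognate, not a loan.

inherited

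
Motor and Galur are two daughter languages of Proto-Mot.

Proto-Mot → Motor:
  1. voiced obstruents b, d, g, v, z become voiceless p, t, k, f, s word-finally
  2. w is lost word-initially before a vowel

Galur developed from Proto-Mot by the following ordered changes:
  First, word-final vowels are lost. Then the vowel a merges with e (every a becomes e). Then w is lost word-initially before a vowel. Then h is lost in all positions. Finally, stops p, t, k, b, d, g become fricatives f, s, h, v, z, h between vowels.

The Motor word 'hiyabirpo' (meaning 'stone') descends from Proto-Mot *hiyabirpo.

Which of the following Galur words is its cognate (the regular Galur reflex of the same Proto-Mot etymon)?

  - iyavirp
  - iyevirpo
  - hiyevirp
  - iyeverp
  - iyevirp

iyevirp

Galur: start from *hiyabirpo.
  rule 1 (apocope): hiyabirpo → hiyabirp
  rule 2 (vowel merger): hiyabirp → hiyebirp
  rule 3: no change — hiyebirp
  rule 4 (h-loss): hiyebirp → iyebirp
  rule 5 (intervocalic lenition): iyebirp → iyevirp
  ⇒ Galur iyevirp
Only 'iyevirp' matches the regular Galur development of *hiyabirpo.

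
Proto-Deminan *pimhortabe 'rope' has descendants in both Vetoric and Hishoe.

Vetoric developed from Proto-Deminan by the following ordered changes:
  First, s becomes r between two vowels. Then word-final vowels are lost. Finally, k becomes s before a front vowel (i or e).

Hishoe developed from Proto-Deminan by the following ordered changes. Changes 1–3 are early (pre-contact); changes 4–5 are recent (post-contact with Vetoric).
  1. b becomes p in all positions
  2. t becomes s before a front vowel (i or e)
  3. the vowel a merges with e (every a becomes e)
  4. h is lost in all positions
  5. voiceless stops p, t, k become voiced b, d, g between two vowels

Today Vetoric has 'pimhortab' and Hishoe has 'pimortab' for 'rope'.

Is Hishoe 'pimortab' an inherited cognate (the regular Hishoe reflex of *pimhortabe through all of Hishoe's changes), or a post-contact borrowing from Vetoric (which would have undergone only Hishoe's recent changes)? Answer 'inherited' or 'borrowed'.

borrowed

If inherited, *pimhortabe would pass through all of Hishoe's changes:
Hishoe: *pimhortabe
  pimhortabe → pimhortape   [unconditioned shift]
  pimhortape (rule 2 does not apply)
  pimhortape → pimhortepe   [vowel merger]
  pimhortepe → pimortepe   [h-loss]
  pimortepe → pimortebe   [intervocalic voicing]
  giving Hishoe pimortebe.
If borrowed from Vetoric 'pimhortab' after the early changes, it would undergo only the recent ones:
  rule 4 (h-loss): pimhortab → pimortab
  rule 5 (intervocalic voicing): no change (pimortab)
  ⇒ as a loan: pimortab
Hishoe 'pimortab' matches the loan outcome 'pimortab', not the inherited 'pimortebe' — it skipped the early Hishoe changes, so it was borrowed from Vetoric.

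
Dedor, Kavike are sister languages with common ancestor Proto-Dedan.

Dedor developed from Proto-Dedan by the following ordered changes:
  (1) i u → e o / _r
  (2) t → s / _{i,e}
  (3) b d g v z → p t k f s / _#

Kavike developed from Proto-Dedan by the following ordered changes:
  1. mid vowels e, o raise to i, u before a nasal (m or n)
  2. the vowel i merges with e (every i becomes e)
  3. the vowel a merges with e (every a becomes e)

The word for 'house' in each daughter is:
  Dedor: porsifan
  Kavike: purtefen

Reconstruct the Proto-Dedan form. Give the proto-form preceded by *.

*purtifan

Position 4: Dedor has s, Kavike has t. Kavike preserves t here (none of its changes turn any other segment into t), so the proto-segment is *t.
Position 2: Dedor has o, Kavike has u. Taking the neighbouring segments as reconstructed: Dedor o could go back to *o or *u; Kavike u can only go back to *u — the one source consistent with every daughter is *u.
Position 5: Dedor has i, Kavike has e. Dedor preserves i here (none of its changes turn any other segment into i), so the proto-segment is *i.
Verify the candidate proto-form against each daughter:
Dedor: start from *purtifan.
  rule 1 (pre-rhotic lowering): purtifan → portifan
  rule 2 (palatalisation): portifan → porsifan
  rule 3: no change — porsifan
  ⇒ Dedor porsifan
Kavike: *purtifan > purtefan > purtefen  (by vowel merger, vowel merger)
*purtifan is the unique common source.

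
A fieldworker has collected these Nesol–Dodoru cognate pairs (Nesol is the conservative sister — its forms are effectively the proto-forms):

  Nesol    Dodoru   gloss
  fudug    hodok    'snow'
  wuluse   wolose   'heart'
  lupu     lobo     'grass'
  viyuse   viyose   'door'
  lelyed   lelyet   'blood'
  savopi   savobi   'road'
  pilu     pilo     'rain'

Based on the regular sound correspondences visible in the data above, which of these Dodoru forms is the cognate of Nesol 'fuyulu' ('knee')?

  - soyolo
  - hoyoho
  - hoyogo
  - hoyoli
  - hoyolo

fudug ~ hodok — Nesol f corresponds to Dodoru h word-initially before a back vowel.
fudug ~ hodok, wuluse ~ wolose — Nesol u corresponds to Dodoru o after a consonant, before a consonant other than r, m, n, p, b, f, v.
lupu ~ lobo, pilu ~ pilo — Nesol u corresponds to Dodoru o word-finally.
Applying these to Nesol 'fuyulu':
  fuyulu → huyulu   (f→h word-initially before a back vowel)
  huyulu → hoyulu   (u→o after a consonant, before a consonant other than r, m, n, p, b, f, v)
  hoyulu → hoyolu   (u→o after a consonant, before a consonant other than r, m, n, p, b, f, v)
  hoyolu → hoyolo   (u→o word-finally)
So the Dodoru cognate is 'hoyolo'.

hoyolo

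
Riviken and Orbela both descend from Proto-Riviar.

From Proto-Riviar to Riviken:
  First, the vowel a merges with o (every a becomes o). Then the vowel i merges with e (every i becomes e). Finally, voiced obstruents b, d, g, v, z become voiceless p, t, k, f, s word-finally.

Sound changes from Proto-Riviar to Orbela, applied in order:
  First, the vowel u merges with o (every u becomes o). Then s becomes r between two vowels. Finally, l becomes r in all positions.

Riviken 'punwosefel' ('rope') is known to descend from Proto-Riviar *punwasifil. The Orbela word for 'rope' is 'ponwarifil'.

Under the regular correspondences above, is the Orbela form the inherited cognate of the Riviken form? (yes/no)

Derive the expected Orbela reflex of *punwasifil:
Orbela: *punwasifil > ponwasifil > ponwarifil > ponwarifir  (by vowel merger, rhotacism, unconditioned shift)
The regular Orbela reflex would be 'ponwarifir', but the attested form is 'ponwarifil'. The correspondence is irregular, so they are not cognates (the Orbela form has a different source).

no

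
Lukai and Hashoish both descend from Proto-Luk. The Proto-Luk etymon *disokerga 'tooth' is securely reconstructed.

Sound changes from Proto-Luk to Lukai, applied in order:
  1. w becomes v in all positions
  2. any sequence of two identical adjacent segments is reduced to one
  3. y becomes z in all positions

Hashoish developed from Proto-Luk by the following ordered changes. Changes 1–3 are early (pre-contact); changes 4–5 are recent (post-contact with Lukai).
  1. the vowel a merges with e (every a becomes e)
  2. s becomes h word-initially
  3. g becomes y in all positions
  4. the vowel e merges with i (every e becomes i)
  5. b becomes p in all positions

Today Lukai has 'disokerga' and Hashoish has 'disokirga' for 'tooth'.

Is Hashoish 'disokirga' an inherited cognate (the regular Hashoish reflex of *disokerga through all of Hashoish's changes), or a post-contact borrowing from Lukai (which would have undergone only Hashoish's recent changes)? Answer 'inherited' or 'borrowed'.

If inherited, *disokerga would pass through all of Hashoish's changes:
Hashoish: *disokerga > disokerge > disokerye > disokiryi  (by vowel merger, unconditioned shift, vowel merger)
If borrowed from Lukai 'disokerga' after the early changes, it would undergo only the recent ones:
  rule 4 (vowel merger): disokerga → disokirga
  rule 5 (unconditioned shift): no change (disokirga)
  ⇒ as a loan: disokirga
Hashoish 'disokirga' matches the loan outcome 'disokirga', not the inherited 'disokiryi' — it skipped the early Hashoish changes, so it was borrowed from Lukai.

borrowed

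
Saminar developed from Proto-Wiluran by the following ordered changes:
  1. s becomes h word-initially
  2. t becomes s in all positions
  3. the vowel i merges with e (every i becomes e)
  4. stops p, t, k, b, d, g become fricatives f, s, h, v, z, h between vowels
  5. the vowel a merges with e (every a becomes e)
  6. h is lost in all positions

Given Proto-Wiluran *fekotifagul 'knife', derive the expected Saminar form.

Saminar: start from *fekotifagul.
  rule 1: no change — fekotifagul
  rule 2 (unconditioned shift): fekotifagul → fekosifagul
  rule 3 (vowel merger): fekosifagul → fekosefagul
  rule 4 (intervocalic lenition): fekosefagul → fehosefahul
  rule 5 (vowel merger): fehosefahul → fehosefehul
  rule 6 (h-loss): fehosefehul → feosefeul
  ⇒ Saminar feosefeul

feosefeul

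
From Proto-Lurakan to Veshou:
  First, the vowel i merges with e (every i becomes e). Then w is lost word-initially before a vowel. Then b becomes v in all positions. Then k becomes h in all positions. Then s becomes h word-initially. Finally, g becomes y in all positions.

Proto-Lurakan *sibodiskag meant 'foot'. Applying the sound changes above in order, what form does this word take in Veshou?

hevodeshay

Veshou: *sibodiskag > sebodeskag > sevodeskag > sevodeshag > hevodeshag > hevodeshay  (by vowel merger, unconditioned shift, unconditioned shift, debuccalisation, unconditioned shift)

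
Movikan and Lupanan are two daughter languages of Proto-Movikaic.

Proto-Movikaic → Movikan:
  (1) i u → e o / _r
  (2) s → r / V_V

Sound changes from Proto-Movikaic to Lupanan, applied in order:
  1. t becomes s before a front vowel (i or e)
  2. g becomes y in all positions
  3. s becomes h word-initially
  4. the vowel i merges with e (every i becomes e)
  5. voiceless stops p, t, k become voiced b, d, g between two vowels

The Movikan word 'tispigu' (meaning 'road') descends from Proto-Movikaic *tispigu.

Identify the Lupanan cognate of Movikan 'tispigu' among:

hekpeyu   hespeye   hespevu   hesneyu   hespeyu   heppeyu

Lupanan: *tispigu
  tispigu → sispigu   [palatalisation]
  sispigu → sispiyu   [unconditioned shift]
  sispiyu → hispiyu   [debuccalisation]
  hispiyu → hespeyu   [vowel merger]
  hespeyu (rule 5 does not apply)
  giving Lupanan hespeyu.
Among the options, 'hespeyu' alone shows every Lupanan change applied in order.

hespeyu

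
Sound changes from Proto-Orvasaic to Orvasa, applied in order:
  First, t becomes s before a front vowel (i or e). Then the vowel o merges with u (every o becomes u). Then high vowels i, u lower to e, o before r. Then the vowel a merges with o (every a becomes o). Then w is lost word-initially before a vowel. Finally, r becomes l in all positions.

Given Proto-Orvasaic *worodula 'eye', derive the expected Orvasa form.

oludulo

Orvasa: *worodula
  worodula (rule 1 does not apply)
  worodula → wurudula   [vowel merger]
  wurudula → worudula   [pre-rhotic lowering]
  worudula → worudulo   [vowel merger]
  worudulo → orudulo   [glide loss]
  orudulo → oludulo   [unconditioned shift]
  giving Orvasa oludulo.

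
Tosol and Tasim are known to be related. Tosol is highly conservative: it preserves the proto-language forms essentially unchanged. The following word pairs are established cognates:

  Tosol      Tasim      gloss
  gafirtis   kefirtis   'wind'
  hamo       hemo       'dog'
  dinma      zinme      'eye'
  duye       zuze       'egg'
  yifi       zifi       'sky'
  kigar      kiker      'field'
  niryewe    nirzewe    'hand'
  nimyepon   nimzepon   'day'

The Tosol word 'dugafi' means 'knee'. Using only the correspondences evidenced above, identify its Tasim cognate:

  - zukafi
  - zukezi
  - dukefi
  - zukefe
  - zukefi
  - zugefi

zukefi

duye ~ zuze — Tosol d corresponds to Tasim z word-initially before a back vowel.
kigar ~ kiker — Tosol g corresponds to Tasim k between vowels (before a back vowel).
gafirtis ~ kefirtis — Tosol a corresponds to Tasim e after a consonant, before a labial obstruent.
Applying these to Tosol 'dugafi':
  dugafi → zugafi   (d→z word-initially before a back vowel)
  zugafi → zukafi   (g→k between vowels (before a back vowel))
  zukafi → zukefi   (a→e after a consonant, before a labial obstruent)
So the Tasim cognate is 'zukefi'.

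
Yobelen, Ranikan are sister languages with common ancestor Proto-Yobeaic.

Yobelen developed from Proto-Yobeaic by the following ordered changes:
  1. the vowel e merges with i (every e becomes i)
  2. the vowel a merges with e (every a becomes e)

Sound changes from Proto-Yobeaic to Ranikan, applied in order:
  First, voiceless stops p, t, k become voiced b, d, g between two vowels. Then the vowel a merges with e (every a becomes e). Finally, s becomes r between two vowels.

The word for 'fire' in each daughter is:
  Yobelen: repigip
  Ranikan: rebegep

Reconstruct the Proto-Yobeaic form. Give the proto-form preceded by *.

*rapegep

Position 4: Yobelen has i, Ranikan has e. Taking the neighbouring segments as reconstructed: Yobelen i could go back to *e or *i; Ranikan e could go back to *a or *e — the one source consistent with every daughter is *e.
Position 2: Yobelen has e, Ranikan has e. In Yobelen, e can only continue *a, so the proto-segment is *a.
Continuing position by position gives *rapegep; check it forward:
Yobelen: start from *rapegep.
  rule 1 (vowel merger): rapegep → rapigip
  rule 2 (vowel merger): rapigip → repigip
  ⇒ Yobelen repigip
Ranikan: *rapegep
  rapegep → rabegep   [intervocalic voicing]
  rabegep → rebegep   [vowel merger]
  rebegep (rule 3 does not apply)
  giving Ranikan rebegep.
*rapegep is the unique common source.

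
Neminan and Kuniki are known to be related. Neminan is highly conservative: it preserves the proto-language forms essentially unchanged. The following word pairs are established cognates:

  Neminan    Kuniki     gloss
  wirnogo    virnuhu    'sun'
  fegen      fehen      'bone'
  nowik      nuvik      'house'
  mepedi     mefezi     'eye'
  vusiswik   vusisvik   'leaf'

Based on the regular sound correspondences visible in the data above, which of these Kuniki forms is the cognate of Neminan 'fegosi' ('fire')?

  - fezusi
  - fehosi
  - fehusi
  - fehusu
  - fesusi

fehusi

wirnogo ~ virnuhu — Neminan g corresponds to Kuniki h between vowels (before a back vowel).
wirnogo ~ virnuhu, nowik ~ nuvik — Neminan o corresponds to Kuniki u after a consonant, before a consonant other than r, m, n, p, b, f, v.
Applying these to Neminan 'fegosi':
  fegosi → fehosi   (g→h between vowels (before a back vowel))
  fehosi → fehusi   (o→u after a consonant, before a consonant other than r, m, n, p, b, f, v)
So the Kuniki cognate is 'fehusi'.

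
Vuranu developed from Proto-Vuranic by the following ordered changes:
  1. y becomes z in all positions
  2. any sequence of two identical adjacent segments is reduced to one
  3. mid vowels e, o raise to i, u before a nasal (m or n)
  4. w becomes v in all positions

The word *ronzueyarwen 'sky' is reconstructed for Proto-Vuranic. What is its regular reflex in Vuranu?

Vuranu: *ronzueyarwen
  ronzueyarwen → ronzuezarwen   [unconditioned shift]
  ronzuezarwen (rule 2 does not apply)
  ronzuezarwen → runzuezarwin   [pre-nasal raising]
  runzuezarwin → runzuezarvin   [unconditioned shift]
  giving Vuranu runzuezarvin.

runzuezarvin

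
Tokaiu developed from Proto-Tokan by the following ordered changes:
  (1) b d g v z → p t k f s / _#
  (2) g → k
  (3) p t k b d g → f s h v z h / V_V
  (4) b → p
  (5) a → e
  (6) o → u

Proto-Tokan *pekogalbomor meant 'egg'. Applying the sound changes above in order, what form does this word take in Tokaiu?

Tokaiu: start from *pekogalbomor.
  rule 1: no change — pekogalbomor
  rule 2 (unconditioned shift): pekogalbomor → pekokalbomor
  rule 3 (intervocalic lenition): pekokalbomor → pehohalbomor
  rule 4 (unconditioned shift): pehohalbomor → pehohalpomor
  rule 5 (vowel merger): pehohalpomor → pehohelpomor
  rule 6 (vowel merger): pehohelpomor → pehuhelpumur
  ⇒ Tokaiu pehuhelpumur

pehuhelpumur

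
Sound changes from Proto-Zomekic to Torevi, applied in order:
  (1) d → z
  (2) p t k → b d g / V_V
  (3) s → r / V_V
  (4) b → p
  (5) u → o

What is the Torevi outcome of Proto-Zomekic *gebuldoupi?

Torevi: *gebuldoupi > gebulzoupi > gebulzoubi > gepulzoupi > gepolzoopi  (by unconditioned shift, intervocalic voicing, unconditioned shift, vowel merger)

gepolzoopi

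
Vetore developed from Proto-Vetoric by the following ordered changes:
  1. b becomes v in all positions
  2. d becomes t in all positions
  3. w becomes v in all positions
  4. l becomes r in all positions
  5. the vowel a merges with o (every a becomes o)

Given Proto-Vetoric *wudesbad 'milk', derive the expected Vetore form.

Vetore: start from *wudesbad.
  rule 1 (unconditioned shift): wudesbad → wudesvad
  rule 2 (unconditioned shift): wudesvad → wutesvat
  rule 3 (unconditioned shift): wutesvat → vutesvat
  rule 4: no change — vutesvat
  rule 5 (vowel merger): vutesvat → vutesvot
  ⇒ Vetore vutesvot

vutesvot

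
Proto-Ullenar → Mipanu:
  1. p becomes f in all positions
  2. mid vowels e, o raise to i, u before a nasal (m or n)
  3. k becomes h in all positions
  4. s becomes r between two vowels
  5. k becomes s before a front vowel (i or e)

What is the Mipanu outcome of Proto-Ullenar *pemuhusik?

fimuhurih

Mipanu: *pemuhusik
  pemuhusik → femuhusik   [unconditioned shift]
  femuhusik → fimuhusik   [pre-nasal raising]
  fimuhusik → fimuhusih   [unconditioned shift]
  fimuhusih → fimuhurih   [rhotacism]
  fimuhurih (rule 5 does not apply)
  giving Mipanu fimuhurih.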